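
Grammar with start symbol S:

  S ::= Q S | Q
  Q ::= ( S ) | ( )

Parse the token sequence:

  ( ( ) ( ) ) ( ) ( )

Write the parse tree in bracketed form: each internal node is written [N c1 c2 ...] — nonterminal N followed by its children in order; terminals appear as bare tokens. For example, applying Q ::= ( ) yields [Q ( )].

[S [Q ( [S [Q ( )] [S [Q ( )]]] )] [S [Q ( )] [S [Q ( )]]]]

S
Q S
( S ) S
( Q S ) S
( ( ) S ) S
( ( ) Q ) S
( ( ) ( ) ) S
( ( ) ( ) ) Q S
( ( ) ( ) ) ( ) S
( ( ) ( ) ) ( ) Q
( ( ) ( ) ) ( ) ( )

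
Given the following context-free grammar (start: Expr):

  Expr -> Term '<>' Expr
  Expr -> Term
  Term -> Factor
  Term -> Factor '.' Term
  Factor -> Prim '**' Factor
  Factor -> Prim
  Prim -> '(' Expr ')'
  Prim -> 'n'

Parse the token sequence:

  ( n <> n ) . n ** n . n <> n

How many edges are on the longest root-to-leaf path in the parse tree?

[Expr [Term [Factor [Prim ( [Expr [Term [Factor [Prim n]]] <> [Expr [Term [Factor [Prim n]]]]] )]] . [Term [Factor [Prim n] ** [Factor [Prim n]]] . [Term [Factor [Prim n]]]]] <> [Expr [Term [Factor [Prim n]]]]]

9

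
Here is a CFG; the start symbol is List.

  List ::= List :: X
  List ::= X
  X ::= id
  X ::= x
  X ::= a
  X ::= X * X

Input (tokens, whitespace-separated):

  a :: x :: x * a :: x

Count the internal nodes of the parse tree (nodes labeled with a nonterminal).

[List [List [List [List [X a]] :: [X x]] :: [X [X x] * [X a]]] :: [X x]]

10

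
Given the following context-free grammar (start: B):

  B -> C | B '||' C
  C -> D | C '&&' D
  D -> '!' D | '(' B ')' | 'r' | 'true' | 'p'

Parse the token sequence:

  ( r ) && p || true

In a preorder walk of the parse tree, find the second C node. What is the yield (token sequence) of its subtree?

( r )

[B [B [C [C [D ( [B [C [D r]]] )]] && [D p]]] || [C [D true]]]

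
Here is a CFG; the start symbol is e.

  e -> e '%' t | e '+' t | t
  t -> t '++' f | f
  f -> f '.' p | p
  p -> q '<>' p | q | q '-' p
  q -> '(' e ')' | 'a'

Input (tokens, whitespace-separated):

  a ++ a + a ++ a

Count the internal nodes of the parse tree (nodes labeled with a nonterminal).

18

[e [e [t [t [f [p [q a]]]] ++ [f [p [q a]]]]] + [t [t [f [p [q a]]]] ++ [f [p [q a]]]]]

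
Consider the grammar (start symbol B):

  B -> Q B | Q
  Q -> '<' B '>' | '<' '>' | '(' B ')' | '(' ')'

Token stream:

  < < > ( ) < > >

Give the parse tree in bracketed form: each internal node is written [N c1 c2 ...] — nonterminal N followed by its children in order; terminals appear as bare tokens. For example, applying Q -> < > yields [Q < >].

B
Q
< B >
< Q B >
< < > B >
< < > Q B >
< < > ( ) B >
< < > ( ) Q >
< < > ( ) < > >

[B [Q < [B [Q < >] [B [Q ( )] [B [Q < >]]]] >]]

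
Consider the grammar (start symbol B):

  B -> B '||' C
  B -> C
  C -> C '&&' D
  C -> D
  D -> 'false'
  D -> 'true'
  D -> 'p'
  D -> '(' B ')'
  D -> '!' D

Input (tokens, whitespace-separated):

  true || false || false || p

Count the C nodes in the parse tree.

[B [B [B [B [C [D true]]] || [C [D false]]] || [C [D false]]] || [C [D p]]]

4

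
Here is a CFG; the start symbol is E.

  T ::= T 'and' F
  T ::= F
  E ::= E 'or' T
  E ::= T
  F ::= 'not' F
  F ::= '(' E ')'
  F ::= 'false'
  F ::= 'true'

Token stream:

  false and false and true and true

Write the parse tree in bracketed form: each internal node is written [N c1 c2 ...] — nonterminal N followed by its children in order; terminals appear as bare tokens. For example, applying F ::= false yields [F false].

[E [T [T [T [T [F false]] and [F false]] and [F true]] and [F true]]]

E
T
T and F
T and F and F
T and F and F and F
F and F and F and F
false and F and F and F
false and false and F and F
false and false and true and F
false and false and true and true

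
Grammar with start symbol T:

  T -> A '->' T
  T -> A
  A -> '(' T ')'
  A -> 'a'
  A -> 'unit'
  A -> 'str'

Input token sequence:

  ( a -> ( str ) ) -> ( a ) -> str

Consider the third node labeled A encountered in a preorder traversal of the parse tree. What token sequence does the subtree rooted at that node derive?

[T [A ( [T [A a] -> [T [A ( [T [A str]] )]]] )] -> [T [A ( [T [A a]] )] -> [T [A str]]]]

( str )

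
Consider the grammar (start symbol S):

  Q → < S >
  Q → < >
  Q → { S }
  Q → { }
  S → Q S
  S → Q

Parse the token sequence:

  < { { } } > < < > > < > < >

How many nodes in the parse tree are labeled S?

[S [Q < [S [Q { [S [Q { }]] }]] >] [S [Q < [S [Q < >]] >] [S [Q < >] [S [Q < >]]]]]

7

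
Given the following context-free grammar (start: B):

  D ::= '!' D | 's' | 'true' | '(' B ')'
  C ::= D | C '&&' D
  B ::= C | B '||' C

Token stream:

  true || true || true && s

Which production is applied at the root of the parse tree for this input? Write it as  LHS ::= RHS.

B ::= B '||' C

[B [B [B [C [D true]]] || [C [D true]]] || [C [C [D true]] && [D s]]]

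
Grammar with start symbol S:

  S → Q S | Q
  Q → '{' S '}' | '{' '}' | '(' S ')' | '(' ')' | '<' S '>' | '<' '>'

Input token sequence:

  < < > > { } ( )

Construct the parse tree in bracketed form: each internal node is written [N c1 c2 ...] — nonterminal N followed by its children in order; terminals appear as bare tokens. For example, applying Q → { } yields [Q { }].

[S [Q < [S [Q < >]] >] [S [Q { }] [S [Q ( )]]]]

S
Q S
< S > S
< Q > S
< < > > S
< < > > Q S
< < > > { } S
< < > > { } Q
< < > > { } ( )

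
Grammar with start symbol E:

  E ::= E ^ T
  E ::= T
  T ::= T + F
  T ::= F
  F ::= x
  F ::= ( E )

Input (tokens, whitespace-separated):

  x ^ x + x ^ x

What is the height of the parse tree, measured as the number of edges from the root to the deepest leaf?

5

[E [E [E [T [F x]]] ^ [T [T [F x]] + [F x]]] ^ [T [F x]]]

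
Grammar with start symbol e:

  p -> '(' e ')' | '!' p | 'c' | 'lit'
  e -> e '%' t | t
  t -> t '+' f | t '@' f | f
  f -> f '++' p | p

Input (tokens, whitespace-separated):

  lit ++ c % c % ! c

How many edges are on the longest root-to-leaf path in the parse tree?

7

[e [e [e [t [f [f [p lit]] ++ [p c]]]] % [t [f [p c]]]] % [t [f [p ! [p c]]]]]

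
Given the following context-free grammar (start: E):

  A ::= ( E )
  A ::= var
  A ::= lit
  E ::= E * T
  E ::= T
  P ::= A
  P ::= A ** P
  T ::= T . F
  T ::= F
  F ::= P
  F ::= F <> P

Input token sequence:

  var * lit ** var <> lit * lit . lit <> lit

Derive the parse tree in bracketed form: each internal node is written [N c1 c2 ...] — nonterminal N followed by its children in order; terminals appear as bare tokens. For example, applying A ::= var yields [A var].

[E [E [E [T [F [P [A var]]]]] * [T [F [F [P [A lit] ** [P [A var]]]] <> [P [A lit]]]]] * [T [T [F [P [A lit]]]] . [F [F [P [A lit]]] <> [P [A lit]]]]]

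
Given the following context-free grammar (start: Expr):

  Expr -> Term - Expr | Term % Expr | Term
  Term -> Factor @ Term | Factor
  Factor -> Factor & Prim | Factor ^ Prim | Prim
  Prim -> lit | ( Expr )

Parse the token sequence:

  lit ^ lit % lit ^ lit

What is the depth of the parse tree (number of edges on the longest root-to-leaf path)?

[Expr [Term [Factor [Factor [Prim lit]] ^ [Prim lit]]] % [Expr [Term [Factor [Factor [Prim lit]] ^ [Prim lit]]]]]

6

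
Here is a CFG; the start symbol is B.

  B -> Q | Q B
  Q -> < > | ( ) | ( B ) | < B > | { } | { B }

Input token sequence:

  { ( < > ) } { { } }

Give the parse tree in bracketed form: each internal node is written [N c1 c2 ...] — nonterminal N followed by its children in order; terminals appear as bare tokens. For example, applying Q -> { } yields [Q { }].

B
Q B
{ B } B
{ Q } B
{ ( B ) } B
{ ( Q ) } B
{ ( < > ) } B
{ ( < > ) } Q
{ ( < > ) } { B }
{ ( < > ) } { Q }
{ ( < > ) } { { } }

[B [Q { [B [Q ( [B [Q < >]] )]] }] [B [Q { [B [Q { }]] }]]]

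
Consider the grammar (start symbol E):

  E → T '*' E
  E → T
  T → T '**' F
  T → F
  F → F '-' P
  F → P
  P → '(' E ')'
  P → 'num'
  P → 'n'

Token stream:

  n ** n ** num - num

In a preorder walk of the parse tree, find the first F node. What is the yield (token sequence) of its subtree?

n

[E [T [T [T [F [P n]]] ** [F [P n]]] ** [F [F [P num]] - [P num]]]]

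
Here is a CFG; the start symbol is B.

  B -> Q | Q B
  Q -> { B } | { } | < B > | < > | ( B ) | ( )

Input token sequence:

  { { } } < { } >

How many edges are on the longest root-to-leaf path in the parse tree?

[B [Q { [B [Q { }]] }] [B [Q < [B [Q { }]] >]]]

5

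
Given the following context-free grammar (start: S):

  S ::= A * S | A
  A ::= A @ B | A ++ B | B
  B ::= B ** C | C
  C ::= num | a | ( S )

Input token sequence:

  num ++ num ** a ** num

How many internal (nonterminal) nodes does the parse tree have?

[S [A [A [B [C num]]] ++ [B [B [B [C num]] ** [C a]] ** [C num]]]]

11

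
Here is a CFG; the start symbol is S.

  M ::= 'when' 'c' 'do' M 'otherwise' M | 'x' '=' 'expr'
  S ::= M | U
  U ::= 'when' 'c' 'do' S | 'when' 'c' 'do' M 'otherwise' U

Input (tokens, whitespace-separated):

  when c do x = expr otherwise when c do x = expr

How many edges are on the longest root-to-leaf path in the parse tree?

5

[S [U when c do [M x = expr] otherwise [U when c do [S [M x = expr]]]]]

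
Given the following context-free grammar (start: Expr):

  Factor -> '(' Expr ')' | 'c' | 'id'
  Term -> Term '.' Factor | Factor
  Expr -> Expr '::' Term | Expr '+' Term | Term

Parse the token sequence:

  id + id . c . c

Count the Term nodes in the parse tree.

4

[Expr [Expr [Term [Factor id]]] + [Term [Term [Term [Factor id]] . [Factor c]] . [Factor c]]]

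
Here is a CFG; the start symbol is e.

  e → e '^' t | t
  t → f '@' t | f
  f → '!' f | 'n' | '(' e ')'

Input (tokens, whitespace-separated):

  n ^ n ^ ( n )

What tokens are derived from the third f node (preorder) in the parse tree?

[e [e [e [t [f n]]] ^ [t [f n]]] ^ [t [f ( [e [t [f n]]] )]]]

( n )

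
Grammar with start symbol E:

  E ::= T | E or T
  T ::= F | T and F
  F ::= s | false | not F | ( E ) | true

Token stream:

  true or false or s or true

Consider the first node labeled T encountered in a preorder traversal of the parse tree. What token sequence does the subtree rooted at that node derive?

[E [E [E [E [T [F true]]] or [T [F false]]] or [T [F s]]] or [T [F true]]]

true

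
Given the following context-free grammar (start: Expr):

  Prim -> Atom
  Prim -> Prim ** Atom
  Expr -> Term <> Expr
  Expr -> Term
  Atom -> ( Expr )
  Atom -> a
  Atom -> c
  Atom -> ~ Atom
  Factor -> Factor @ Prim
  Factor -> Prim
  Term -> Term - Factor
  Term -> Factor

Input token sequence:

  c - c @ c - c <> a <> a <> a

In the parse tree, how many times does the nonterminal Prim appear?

7

[Expr [Term [Term [Term [Factor [Prim [Atom c]]]] - [Factor [Factor [Prim [Atom c]]] @ [Prim [Atom c]]]] - [Factor [Prim [Atom c]]]] <> [Expr [Term [Factor [Prim [Atom a]]]] <> [Expr [Term [Factor [Prim [Atom a]]]] <> [Expr [Term [Factor [Prim [Atom a]]]]]]]]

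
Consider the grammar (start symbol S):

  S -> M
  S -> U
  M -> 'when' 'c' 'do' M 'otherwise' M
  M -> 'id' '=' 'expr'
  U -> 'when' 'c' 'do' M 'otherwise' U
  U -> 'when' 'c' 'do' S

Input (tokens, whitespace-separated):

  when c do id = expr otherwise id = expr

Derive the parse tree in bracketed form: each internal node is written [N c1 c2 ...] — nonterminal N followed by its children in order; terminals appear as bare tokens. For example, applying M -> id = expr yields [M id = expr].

[S [M when c do [M id = expr] otherwise [M id = expr]]]

S
M
when c do M otherwise M
when c do id = expr otherwise M
when c do id = expr otherwise id = expr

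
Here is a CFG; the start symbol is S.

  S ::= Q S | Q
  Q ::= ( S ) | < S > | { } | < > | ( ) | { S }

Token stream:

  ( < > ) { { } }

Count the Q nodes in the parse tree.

4

[S [Q ( [S [Q < >]] )] [S [Q { [S [Q { }]] }]]]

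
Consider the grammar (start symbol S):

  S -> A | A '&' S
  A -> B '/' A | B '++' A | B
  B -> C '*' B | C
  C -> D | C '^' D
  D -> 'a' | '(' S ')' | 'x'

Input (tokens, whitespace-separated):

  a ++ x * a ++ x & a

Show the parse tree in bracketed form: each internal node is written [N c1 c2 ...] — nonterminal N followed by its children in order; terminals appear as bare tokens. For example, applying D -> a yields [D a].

S
A & S
B ++ A & S
C ++ A & S
D ++ A & S
a ++ A & S
a ++ B ++ A & S
a ++ C * B ++ A & S
a ++ D * B ++ A & S
a ++ x * B ++ A & S
a ++ x * C ++ A & S
a ++ x * D ++ A & S
a ++ x * a ++ A & S
a ++ x * a ++ B & S
a ++ x * a ++ C & S
a ++ x * a ++ D & S
a ++ x * a ++ x & S
a ++ x * a ++ x & A
a ++ x * a ++ x & B
a ++ x * a ++ x & C
a ++ x * a ++ x & D
a ++ x * a ++ x & a

[S [A [B [C [D a]]] ++ [A [B [C [D x]] * [B [C [D a]]]] ++ [A [B [C [D x]]]]]] & [S [A [B [C [D a]]]]]]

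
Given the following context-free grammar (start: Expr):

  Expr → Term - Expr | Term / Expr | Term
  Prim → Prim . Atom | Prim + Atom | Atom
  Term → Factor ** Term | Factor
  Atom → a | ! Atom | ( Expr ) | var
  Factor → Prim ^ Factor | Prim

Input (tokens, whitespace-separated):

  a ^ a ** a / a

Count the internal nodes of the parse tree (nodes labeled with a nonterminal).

[Expr [Term [Factor [Prim [Atom a]] ^ [Factor [Prim [Atom a]]]] ** [Term [Factor [Prim [Atom a]]]]] / [Expr [Term [Factor [Prim [Atom a]]]]]]

17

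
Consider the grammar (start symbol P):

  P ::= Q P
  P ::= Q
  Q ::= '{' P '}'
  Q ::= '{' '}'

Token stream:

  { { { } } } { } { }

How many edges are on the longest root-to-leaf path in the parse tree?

[P [Q { [P [Q { [P [Q { }]] }]] }] [P [Q { }] [P [Q { }]]]]

6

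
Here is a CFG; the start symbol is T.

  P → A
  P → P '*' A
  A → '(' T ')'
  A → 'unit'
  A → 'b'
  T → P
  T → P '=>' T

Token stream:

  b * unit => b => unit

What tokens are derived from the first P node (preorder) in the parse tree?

b * unit

[T [P [P [A b]] * [A unit]] => [T [P [A b]] => [T [P [A unit]]]]]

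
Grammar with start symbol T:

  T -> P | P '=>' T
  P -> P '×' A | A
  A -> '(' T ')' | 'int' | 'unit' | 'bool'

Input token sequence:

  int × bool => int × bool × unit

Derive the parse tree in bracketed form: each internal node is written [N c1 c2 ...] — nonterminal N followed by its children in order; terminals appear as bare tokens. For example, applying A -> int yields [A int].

[T [P [P [A int]] × [A bool]] => [T [P [P [P [A int]] × [A bool]] × [A unit]]]]

T
P => T
P × A => T
A × A => T
int × A => T
int × bool => T
int × bool => P
int × bool => P × A
int × bool => P × A × A
int × bool => A × A × A
int × bool => int × A × A
int × bool => int × bool × A
int × bool => int × bool × unit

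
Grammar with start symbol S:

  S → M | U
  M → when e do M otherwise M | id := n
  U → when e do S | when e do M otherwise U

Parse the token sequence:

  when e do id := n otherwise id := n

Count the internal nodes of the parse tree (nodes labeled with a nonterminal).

[S [M when e do [M id := n] otherwise [M id := n]]]

4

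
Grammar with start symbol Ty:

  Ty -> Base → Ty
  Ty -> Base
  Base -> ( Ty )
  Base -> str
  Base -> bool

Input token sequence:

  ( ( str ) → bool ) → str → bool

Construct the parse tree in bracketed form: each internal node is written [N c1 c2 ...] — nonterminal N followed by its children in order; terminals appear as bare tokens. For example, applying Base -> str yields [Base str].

Ty
Base → Ty
( Ty ) → Ty
( Base → Ty ) → Ty
( ( Ty ) → Ty ) → Ty
( ( Base ) → Ty ) → Ty
( ( str ) → Ty ) → Ty
( ( str ) → Base ) → Ty
( ( str ) → bool ) → Ty
( ( str ) → bool ) → Base → Ty
( ( str ) → bool ) → str → Ty
( ( str ) → bool ) → str → Base
( ( str ) → bool ) → str → bool

[Ty [Base ( [Ty [Base ( [Ty [Base str]] )] → [Ty [Base bool]]] )] → [Ty [Base str] → [Ty [Base bool]]]]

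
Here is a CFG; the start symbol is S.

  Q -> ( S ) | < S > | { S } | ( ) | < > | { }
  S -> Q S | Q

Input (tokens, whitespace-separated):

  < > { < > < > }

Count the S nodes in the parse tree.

4

[S [Q < >] [S [Q { [S [Q < >] [S [Q < >]]] }]]]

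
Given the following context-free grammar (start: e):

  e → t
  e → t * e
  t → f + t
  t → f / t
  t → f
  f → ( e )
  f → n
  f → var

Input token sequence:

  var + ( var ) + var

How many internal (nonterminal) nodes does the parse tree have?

10

[e [t [f var] + [t [f ( [e [t [f var]]] )] + [t [f var]]]]]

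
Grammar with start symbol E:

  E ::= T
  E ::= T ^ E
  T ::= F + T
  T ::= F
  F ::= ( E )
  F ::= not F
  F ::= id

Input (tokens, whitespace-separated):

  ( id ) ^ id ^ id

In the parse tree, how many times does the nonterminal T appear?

[E [T [F ( [E [T [F id]]] )]] ^ [E [T [F id]] ^ [E [T [F id]]]]]

4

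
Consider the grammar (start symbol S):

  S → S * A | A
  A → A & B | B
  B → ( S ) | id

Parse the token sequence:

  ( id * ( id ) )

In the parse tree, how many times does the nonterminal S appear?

4

[S [A [B ( [S [S [A [B id]]] * [A [B ( [S [A [B id]]] )]]] )]]]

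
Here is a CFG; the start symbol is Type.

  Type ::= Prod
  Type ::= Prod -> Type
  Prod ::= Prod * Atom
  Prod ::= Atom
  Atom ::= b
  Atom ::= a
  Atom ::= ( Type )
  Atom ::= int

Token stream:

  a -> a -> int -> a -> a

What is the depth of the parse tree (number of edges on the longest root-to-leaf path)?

7

[Type [Prod [Atom a]] -> [Type [Prod [Atom a]] -> [Type [Prod [Atom int]] -> [Type [Prod [Atom a]] -> [Type [Prod [Atom a]]]]]]]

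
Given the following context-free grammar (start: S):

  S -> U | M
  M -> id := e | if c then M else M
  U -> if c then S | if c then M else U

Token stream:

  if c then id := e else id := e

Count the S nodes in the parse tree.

1

[S [M if c then [M id := e] else [M id := e]]]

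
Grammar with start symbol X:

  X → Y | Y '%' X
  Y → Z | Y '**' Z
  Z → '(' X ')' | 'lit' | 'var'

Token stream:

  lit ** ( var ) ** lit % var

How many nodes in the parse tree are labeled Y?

[X [Y [Y [Y [Z lit]] ** [Z ( [X [Y [Z var]]] )]] ** [Z lit]] % [X [Y [Z var]]]]

5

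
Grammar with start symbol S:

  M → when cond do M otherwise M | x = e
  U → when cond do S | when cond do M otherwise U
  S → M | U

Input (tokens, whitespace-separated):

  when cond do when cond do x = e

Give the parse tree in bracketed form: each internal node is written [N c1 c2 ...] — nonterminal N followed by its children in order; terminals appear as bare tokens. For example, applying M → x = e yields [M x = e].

[S [U when cond do [S [U when cond do [S [M x = e]]]]]]

S
U
when cond do S
when cond do U
when cond do when cond do S
when cond do when cond do M
when cond do when cond do x = e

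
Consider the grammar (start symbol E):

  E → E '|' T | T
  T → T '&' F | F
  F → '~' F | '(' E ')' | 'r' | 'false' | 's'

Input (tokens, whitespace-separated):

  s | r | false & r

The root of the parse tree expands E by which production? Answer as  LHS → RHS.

[E [E [E [T [F s]]] | [T [F r]]] | [T [T [F false]] & [F r]]]

E → E '|' T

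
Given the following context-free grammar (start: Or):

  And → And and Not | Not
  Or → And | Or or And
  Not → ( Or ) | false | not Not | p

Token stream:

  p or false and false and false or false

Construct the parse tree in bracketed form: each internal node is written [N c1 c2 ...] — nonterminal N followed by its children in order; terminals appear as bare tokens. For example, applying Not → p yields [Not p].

Or
Or or And
Or or And or And
And or And or And
Not or And or And
p or And or And
p or And and Not or And
p or And and Not and Not or And
p or Not and Not and Not or And
p or false and Not and Not or And
p or false and false and Not or And
p or false and false and false or And
p or false and false and false or Not
p or false and false and false or false

[Or [Or [Or [And [Not p]]] or [And [And [And [Not false]] and [Not false]] and [Not false]]] or [And [Not false]]]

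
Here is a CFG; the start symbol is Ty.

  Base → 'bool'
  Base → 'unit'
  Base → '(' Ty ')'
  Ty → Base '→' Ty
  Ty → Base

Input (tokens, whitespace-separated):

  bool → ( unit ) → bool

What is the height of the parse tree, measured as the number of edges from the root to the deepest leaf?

[Ty [Base bool] → [Ty [Base ( [Ty [Base unit]] )] → [Ty [Base bool]]]]

5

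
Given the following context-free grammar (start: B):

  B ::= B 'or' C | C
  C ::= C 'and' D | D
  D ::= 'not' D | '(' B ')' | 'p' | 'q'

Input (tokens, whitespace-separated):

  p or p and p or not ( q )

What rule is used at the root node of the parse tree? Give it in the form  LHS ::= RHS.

[B [B [B [C [D p]]] or [C [C [D p]] and [D p]]] or [C [D not [D ( [B [C [D q]]] )]]]]

B ::= B 'or' C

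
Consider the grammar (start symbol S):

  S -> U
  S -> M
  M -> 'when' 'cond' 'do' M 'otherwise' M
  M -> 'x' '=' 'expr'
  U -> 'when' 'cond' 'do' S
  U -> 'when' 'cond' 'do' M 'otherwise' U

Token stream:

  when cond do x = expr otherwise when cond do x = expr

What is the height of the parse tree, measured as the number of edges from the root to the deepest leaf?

5

[S [U when cond do [M x = expr] otherwise [U when cond do [S [M x = expr]]]]]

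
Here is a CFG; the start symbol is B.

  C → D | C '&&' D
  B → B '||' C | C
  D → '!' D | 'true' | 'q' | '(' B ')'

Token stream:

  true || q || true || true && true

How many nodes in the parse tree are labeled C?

5

[B [B [B [B [C [D true]]] || [C [D q]]] || [C [D true]]] || [C [C [D true]] && [D true]]]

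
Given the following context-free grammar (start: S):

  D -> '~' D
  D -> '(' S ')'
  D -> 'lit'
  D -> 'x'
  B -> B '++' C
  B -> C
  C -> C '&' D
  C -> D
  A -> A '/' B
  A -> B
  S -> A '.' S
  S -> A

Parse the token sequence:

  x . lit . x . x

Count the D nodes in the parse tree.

4

[S [A [B [C [D x]]]] . [S [A [B [C [D lit]]]] . [S [A [B [C [D x]]]] . [S [A [B [C [D x]]]]]]]]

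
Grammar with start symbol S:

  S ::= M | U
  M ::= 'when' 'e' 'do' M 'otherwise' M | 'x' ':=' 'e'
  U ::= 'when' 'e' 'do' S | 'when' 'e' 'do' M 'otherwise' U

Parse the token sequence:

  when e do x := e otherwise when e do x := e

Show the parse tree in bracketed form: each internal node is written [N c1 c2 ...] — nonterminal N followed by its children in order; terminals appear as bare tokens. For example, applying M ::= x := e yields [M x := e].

[S [U when e do [M x := e] otherwise [U when e do [S [M x := e]]]]]

S
U
when e do M otherwise U
when e do x := e otherwise U
when e do x := e otherwise when e do S
when e do x := e otherwise when e do M
when e do x := e otherwise when e do x := e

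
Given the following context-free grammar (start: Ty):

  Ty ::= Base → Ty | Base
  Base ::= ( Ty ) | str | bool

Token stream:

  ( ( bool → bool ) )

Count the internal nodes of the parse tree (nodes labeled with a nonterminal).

8

[Ty [Base ( [Ty [Base ( [Ty [Base bool] → [Ty [Base bool]]] )]] )]]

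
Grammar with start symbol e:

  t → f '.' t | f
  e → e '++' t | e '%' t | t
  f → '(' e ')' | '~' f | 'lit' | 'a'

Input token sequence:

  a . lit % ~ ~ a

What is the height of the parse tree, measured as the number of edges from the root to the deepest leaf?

5

[e [e [t [f a] . [t [f lit]]]] % [t [f ~ [f ~ [f a]]]]]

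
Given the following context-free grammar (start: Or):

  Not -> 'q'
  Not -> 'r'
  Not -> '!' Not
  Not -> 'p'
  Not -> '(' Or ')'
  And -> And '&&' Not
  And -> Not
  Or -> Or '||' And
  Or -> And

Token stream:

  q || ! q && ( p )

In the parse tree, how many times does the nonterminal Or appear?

3

[Or [Or [And [Not q]]] || [And [And [Not ! [Not q]]] && [Not ( [Or [And [Not p]]] )]]]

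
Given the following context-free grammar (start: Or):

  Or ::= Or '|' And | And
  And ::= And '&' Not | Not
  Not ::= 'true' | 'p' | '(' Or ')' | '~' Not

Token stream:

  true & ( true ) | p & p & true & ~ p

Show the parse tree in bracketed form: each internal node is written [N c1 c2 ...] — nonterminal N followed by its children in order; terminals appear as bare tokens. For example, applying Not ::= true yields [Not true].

Or
Or | And
And | And
And & Not | And
Not & Not | And
true & Not | And
true & ( Or ) | And
true & ( And ) | And
true & ( Not ) | And
true & ( true ) | And
true & ( true ) | And & Not
true & ( true ) | And & Not & Not
true & ( true ) | And & Not & Not & Not
true & ( true ) | Not & Not & Not & Not
true & ( true ) | p & Not & Not & Not
true & ( true ) | p & p & Not & Not
true & ( true ) | p & p & true & Not
true & ( true ) | p & p & true & ~ Not
true & ( true ) | p & p & true & ~ p

[Or [Or [And [And [Not true]] & [Not ( [Or [And [Not true]]] )]]] | [And [And [And [And [Not p]] & [Not p]] & [Not true]] & [Not ~ [Not p]]]]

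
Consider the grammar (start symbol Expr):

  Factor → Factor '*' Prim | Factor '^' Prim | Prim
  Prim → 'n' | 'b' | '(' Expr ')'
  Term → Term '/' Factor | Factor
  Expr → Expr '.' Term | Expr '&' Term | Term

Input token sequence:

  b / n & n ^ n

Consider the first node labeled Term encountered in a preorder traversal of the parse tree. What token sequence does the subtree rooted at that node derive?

b / n

[Expr [Expr [Term [Term [Factor [Prim b]]] / [Factor [Prim n]]]] & [Term [Factor [Factor [Prim n]] ^ [Prim n]]]]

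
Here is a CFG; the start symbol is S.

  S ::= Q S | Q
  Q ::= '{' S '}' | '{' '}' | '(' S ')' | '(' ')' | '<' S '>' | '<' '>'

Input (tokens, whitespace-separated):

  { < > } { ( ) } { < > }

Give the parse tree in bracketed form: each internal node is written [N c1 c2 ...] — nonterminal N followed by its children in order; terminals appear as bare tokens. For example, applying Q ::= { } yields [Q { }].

S
Q S
{ S } S
{ Q } S
{ < > } S
{ < > } Q S
{ < > } { S } S
{ < > } { Q } S
{ < > } { ( ) } S
{ < > } { ( ) } Q
{ < > } { ( ) } { S }
{ < > } { ( ) } { Q }
{ < > } { ( ) } { < > }

[S [Q { [S [Q < >]] }] [S [Q { [S [Q ( )]] }] [S [Q { [S [Q < >]] }]]]]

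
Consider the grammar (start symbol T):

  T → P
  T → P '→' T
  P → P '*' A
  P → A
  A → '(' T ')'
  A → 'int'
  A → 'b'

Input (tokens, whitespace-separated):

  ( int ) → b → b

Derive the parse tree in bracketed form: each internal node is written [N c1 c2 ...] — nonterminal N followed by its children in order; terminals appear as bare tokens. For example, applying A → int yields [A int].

T
P → T
A → T
( T ) → T
( P ) → T
( A ) → T
( int ) → T
( int ) → P → T
( int ) → A → T
( int ) → b → T
( int ) → b → P
( int ) → b → A
( int ) → b → b

[T [P [A ( [T [P [A int]]] )]] → [T [P [A b]] → [T [P [A b]]]]]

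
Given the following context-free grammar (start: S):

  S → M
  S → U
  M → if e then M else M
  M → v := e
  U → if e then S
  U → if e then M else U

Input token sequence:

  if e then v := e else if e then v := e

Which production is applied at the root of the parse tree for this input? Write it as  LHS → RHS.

[S [U if e then [M v := e] else [U if e then [S [M v := e]]]]]

S → U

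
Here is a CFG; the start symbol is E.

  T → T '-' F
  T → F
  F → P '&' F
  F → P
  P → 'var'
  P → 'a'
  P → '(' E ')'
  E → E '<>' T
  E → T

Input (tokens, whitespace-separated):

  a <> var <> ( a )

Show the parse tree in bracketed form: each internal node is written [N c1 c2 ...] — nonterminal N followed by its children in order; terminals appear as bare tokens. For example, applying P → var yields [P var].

[E [E [E [T [F [P a]]]] <> [T [F [P var]]]] <> [T [F [P ( [E [T [F [P a]]]] )]]]]

E
E <> T
E <> T <> T
T <> T <> T
F <> T <> T
P <> T <> T
a <> T <> T
a <> F <> T
a <> P <> T
a <> var <> T
a <> var <> F
a <> var <> P
a <> var <> ( E )
a <> var <> ( T )
a <> var <> ( F )
a <> var <> ( P )
a <> var <> ( a )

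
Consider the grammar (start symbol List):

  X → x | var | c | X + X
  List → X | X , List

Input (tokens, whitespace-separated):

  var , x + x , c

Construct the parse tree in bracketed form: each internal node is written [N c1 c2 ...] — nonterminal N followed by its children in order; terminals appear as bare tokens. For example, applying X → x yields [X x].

List
X , List
var , List
var , X , List
var , X + X , List
var , x + X , List
var , x + x , List
var , x + x , X
var , x + x , c

[List [X var] , [List [X [X x] + [X x]] , [List [X c]]]]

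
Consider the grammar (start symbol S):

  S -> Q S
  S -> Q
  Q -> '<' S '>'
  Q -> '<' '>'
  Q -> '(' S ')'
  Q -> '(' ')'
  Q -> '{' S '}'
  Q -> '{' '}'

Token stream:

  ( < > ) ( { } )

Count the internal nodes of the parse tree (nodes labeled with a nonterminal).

[S [Q ( [S [Q < >]] )] [S [Q ( [S [Q { }]] )]]]

8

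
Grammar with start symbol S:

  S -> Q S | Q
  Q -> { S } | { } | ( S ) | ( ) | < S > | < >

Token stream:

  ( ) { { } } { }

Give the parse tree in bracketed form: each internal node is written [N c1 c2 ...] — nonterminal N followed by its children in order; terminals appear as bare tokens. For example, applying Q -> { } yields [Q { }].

S
Q S
( ) S
( ) Q S
( ) { S } S
( ) { Q } S
( ) { { } } S
( ) { { } } Q
( ) { { } } { }

[S [Q ( )] [S [Q { [S [Q { }]] }] [S [Q { }]]]]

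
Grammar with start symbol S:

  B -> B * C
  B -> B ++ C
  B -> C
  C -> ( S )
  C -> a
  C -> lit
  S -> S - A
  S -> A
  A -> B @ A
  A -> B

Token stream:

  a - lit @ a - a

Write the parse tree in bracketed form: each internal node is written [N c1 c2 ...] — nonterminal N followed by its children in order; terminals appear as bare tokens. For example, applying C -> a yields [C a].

S
S - A
S - A - A
A - A - A
B - A - A
C - A - A
a - A - A
a - B @ A - A
a - C @ A - A
a - lit @ A - A
a - lit @ B - A
a - lit @ C - A
a - lit @ a - A
a - lit @ a - B
a - lit @ a - C
a - lit @ a - a

[S [S [S [A [B [C a]]]] - [A [B [C lit]] @ [A [B [C a]]]]] - [A [B [C a]]]]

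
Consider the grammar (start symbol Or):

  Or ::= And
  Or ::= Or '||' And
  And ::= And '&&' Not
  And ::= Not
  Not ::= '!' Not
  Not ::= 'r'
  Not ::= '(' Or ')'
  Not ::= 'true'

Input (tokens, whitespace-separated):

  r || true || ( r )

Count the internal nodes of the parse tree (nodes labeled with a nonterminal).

[Or [Or [Or [And [Not r]]] || [And [Not true]]] || [And [Not ( [Or [And [Not r]]] )]]]

12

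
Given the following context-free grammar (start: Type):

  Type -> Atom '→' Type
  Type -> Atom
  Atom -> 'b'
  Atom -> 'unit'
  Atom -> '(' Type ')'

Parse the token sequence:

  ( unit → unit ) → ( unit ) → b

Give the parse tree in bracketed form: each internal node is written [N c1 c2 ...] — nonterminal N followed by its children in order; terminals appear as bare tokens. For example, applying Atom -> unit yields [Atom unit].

Type
Atom → Type
( Type ) → Type
( Atom → Type ) → Type
( unit → Type ) → Type
( unit → Atom ) → Type
( unit → unit ) → Type
( unit → unit ) → Atom → Type
( unit → unit ) → ( Type ) → Type
( unit → unit ) → ( Atom ) → Type
( unit → unit ) → ( unit ) → Type
( unit → unit ) → ( unit ) → Atom
( unit → unit ) → ( unit ) → b

[Type [Atom ( [Type [Atom unit] → [Type [Atom unit]]] )] → [Type [Atom ( [Type [Atom unit]] )] → [Type [Atom b]]]]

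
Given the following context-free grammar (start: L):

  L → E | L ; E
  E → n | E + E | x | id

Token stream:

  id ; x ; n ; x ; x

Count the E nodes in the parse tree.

5

[L [L [L [L [L [E id]] ; [E x]] ; [E n]] ; [E x]] ; [E x]]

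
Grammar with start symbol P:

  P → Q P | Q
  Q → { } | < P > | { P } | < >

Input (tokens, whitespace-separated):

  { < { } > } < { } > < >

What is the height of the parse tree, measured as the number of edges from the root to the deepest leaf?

[P [Q { [P [Q < [P [Q { }]] >]] }] [P [Q < [P [Q { }]] >] [P [Q < >]]]]

6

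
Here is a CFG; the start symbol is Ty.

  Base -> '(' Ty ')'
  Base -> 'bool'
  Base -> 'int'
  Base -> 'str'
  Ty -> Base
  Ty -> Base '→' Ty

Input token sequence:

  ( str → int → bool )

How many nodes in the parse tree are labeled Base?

[Ty [Base ( [Ty [Base str] → [Ty [Base int] → [Ty [Base bool]]]] )]]

4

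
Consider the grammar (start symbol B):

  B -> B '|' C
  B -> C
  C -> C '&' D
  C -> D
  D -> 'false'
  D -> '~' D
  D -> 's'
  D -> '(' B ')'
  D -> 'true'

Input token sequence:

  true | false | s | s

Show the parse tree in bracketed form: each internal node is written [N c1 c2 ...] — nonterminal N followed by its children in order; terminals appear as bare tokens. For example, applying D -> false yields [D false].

[B [B [B [B [C [D true]]] | [C [D false]]] | [C [D s]]] | [C [D s]]]

B
B | C
B | C | C
B | C | C | C
C | C | C | C
D | C | C | C
true | C | C | C
true | D | C | C
true | false | C | C
true | false | D | C
true | false | s | C
true | false | s | D
true | false | s | s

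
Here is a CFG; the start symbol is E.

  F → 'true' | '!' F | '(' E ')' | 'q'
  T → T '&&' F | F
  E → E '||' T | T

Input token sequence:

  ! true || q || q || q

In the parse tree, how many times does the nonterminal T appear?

[E [E [E [E [T [F ! [F true]]]] || [T [F q]]] || [T [F q]]] || [T [F q]]]

4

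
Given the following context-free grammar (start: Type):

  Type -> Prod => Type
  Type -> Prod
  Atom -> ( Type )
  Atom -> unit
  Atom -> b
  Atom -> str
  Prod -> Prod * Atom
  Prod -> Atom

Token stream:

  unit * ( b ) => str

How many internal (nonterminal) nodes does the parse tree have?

11

[Type [Prod [Prod [Atom unit]] * [Atom ( [Type [Prod [Atom b]]] )]] => [Type [Prod [Atom str]]]]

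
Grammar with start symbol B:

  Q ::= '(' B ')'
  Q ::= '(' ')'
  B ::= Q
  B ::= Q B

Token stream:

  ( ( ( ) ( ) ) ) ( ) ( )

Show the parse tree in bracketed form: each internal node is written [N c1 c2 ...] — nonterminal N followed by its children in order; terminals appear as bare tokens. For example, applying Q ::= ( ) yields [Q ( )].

B
Q B
( B ) B
( Q ) B
( ( B ) ) B
( ( Q B ) ) B
( ( ( ) B ) ) B
( ( ( ) Q ) ) B
( ( ( ) ( ) ) ) B
( ( ( ) ( ) ) ) Q B
( ( ( ) ( ) ) ) ( ) B
( ( ( ) ( ) ) ) ( ) Q
( ( ( ) ( ) ) ) ( ) ( )

[B [Q ( [B [Q ( [B [Q ( )] [B [Q ( )]]] )]] )] [B [Q ( )] [B [Q ( )]]]]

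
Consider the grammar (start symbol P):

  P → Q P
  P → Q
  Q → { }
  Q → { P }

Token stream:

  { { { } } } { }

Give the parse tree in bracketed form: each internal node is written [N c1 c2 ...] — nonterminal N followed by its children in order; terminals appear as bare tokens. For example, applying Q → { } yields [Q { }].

P
Q P
{ P } P
{ Q } P
{ { P } } P
{ { Q } } P
{ { { } } } P
{ { { } } } Q
{ { { } } } { }

[P [Q { [P [Q { [P [Q { }]] }]] }] [P [Q { }]]]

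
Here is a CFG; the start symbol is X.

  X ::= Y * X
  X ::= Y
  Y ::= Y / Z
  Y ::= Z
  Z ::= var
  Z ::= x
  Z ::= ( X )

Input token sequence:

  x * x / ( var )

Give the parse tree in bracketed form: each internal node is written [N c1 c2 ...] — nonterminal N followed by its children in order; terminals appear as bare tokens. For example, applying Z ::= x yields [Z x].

[X [Y [Z x]] * [X [Y [Y [Z x]] / [Z ( [X [Y [Z var]]] )]]]]

X
Y * X
Z * X
x * X
x * Y
x * Y / Z
x * Z / Z
x * x / Z
x * x / ( X )
x * x / ( Y )
x * x / ( Z )
x * x / ( var )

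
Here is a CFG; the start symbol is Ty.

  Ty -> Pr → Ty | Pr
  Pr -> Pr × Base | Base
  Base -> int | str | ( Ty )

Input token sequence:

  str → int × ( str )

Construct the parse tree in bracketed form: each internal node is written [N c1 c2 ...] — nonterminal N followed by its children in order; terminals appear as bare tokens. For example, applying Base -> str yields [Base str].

[Ty [Pr [Base str]] → [Ty [Pr [Pr [Base int]] × [Base ( [Ty [Pr [Base str]]] )]]]]

Ty
Pr → Ty
Base → Ty
str → Ty
str → Pr
str → Pr × Base
str → Base × Base
str → int × Base
str → int × ( Ty )
str → int × ( Pr )
str → int × ( Base )
str → int × ( str )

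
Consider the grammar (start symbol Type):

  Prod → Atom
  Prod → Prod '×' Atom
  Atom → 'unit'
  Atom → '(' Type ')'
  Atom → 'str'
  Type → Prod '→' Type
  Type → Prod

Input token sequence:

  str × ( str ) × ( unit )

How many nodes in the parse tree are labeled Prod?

5

[Type [Prod [Prod [Prod [Atom str]] × [Atom ( [Type [Prod [Atom str]]] )]] × [Atom ( [Type [Prod [Atom unit]]] )]]]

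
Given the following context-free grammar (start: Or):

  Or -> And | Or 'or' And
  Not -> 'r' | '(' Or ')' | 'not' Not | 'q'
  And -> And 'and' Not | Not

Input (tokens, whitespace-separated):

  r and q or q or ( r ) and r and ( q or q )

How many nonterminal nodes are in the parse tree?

24

[Or [Or [Or [And [And [Not r]] and [Not q]]] or [And [Not q]]] or [And [And [And [Not ( [Or [And [Not r]]] )]] and [Not r]] and [Not ( [Or [Or [And [Not q]]] or [And [Not q]]] )]]]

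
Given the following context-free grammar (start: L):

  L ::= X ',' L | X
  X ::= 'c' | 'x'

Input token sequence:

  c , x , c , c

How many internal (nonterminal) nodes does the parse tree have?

8

[L [X c] , [L [X x] , [L [X c] , [L [X c]]]]]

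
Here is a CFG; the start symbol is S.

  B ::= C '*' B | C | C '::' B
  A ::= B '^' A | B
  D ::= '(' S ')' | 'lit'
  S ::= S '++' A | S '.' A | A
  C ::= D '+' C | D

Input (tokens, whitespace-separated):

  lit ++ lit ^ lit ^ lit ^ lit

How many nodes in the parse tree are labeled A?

5

[S [S [A [B [C [D lit]]]]] ++ [A [B [C [D lit]]] ^ [A [B [C [D lit]]] ^ [A [B [C [D lit]]] ^ [A [B [C [D lit]]]]]]]]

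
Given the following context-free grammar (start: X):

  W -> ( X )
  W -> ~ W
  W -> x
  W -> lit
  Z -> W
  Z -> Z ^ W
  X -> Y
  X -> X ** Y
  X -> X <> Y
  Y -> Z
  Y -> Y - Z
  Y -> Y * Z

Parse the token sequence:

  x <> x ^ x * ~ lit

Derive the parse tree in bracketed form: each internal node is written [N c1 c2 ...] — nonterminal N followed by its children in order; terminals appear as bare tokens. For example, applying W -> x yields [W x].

X
X <> Y
Y <> Y
Z <> Y
W <> Y
x <> Y
x <> Y * Z
x <> Z * Z
x <> Z ^ W * Z
x <> W ^ W * Z
x <> x ^ W * Z
x <> x ^ x * Z
x <> x ^ x * W
x <> x ^ x * ~ W
x <> x ^ x * ~ lit

[X [X [Y [Z [W x]]]] <> [Y [Y [Z [Z [W x]] ^ [W x]]] * [Z [W ~ [W lit]]]]]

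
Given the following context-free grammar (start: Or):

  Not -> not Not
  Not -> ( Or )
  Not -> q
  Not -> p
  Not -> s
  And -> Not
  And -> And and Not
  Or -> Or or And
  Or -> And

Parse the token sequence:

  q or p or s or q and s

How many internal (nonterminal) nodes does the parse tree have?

[Or [Or [Or [Or [And [Not q]]] or [And [Not p]]] or [And [Not s]]] or [And [And [Not q]] and [Not s]]]

14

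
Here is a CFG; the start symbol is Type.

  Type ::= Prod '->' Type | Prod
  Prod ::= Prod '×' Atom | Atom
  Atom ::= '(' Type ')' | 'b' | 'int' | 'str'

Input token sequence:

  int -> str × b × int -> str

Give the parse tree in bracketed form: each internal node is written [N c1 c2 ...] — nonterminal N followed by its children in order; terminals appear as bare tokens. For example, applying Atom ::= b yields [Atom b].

Type
Prod -> Type
Atom -> Type
int -> Type
int -> Prod -> Type
int -> Prod × Atom -> Type
int -> Prod × Atom × Atom -> Type
int -> Atom × Atom × Atom -> Type
int -> str × Atom × Atom -> Type
int -> str × b × Atom -> Type
int -> str × b × int -> Type
int -> str × b × int -> Prod
int -> str × b × int -> Atom
int -> str × b × int -> str

[Type [Prod [Atom int]] -> [Type [Prod [Prod [Prod [Atom str]] × [Atom b]] × [Atom int]] -> [Type [Prod [Atom str]]]]]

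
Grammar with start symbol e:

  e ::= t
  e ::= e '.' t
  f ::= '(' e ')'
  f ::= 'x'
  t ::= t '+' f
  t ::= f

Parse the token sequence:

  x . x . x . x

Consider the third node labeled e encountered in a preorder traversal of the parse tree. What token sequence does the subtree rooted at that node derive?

x . x

[e [e [e [e [t [f x]]] . [t [f x]]] . [t [f x]]] . [t [f x]]]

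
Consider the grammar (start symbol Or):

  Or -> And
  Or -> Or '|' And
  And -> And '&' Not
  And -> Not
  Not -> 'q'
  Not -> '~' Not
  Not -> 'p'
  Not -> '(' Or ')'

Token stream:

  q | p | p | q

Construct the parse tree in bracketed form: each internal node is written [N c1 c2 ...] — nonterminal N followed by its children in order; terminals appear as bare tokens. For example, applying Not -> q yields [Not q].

Or
Or | And
Or | And | And
Or | And | And | And
And | And | And | And
Not | And | And | And
q | And | And | And
q | Not | And | And
q | p | And | And
q | p | Not | And
q | p | p | And
q | p | p | Not
q | p | p | q

[Or [Or [Or [Or [And [Not q]]] | [And [Not p]]] | [And [Not p]]] | [And [Not q]]]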